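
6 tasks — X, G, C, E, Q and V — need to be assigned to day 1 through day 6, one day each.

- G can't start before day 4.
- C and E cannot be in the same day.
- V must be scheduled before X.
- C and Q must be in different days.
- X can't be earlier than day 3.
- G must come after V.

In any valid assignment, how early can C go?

C at day 1 is achievable: G -> day 4; C -> day 1; Q -> day 2; X -> day 3; V -> day 1; E -> day 2.

day 1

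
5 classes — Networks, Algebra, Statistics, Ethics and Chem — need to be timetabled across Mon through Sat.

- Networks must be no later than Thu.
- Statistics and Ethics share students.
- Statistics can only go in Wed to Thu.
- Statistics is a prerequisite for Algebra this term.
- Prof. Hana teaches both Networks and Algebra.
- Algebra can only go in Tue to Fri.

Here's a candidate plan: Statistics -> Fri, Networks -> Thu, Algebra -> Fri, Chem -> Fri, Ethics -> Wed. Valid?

No. Statistics can only go in Wed to Thu is not satisfied.

Statistics is a prerequisite for Algebra this term — violated.
Algebra can only go in Tue to Fri — holds.
Prof. Hana teaches both Networks and Algebra — holds.
Networks must be no later than Thu — holds.
Statistics and Ethics share students — holds.
Statistics can only go in Wed to Thu — violated.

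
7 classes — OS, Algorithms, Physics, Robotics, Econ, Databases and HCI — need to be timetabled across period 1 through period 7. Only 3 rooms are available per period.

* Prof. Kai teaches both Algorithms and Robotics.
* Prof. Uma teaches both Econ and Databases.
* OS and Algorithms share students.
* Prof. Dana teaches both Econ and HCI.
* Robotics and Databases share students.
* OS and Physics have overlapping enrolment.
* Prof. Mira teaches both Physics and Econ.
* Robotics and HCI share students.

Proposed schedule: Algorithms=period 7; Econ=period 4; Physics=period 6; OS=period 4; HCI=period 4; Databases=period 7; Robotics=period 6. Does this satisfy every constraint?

OS and Algorithms share students — holds.
Prof. Kai teaches both Algorithms and Robotics — holds.
Only 3 rooms are available per period — holds.
Robotics and Databases share students — holds.
OS and Physics have overlapping enrolment — holds.
Robotics and HCI share students — holds.
Prof. Mira teaches both Physics and Econ — holds.
Prof. Uma teaches both Econ and Databases — holds.
Prof. Dana teaches both Econ and HCI — violated.

No — it violates: Prof. Dana teaches both Econ and HCI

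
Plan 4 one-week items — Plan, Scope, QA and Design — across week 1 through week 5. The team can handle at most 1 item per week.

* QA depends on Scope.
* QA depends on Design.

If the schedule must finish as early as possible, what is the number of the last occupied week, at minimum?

4

The precedence chain requires at least 2 distinct weeks.
With at most 1 per week and 4 tasks, at least 4 weeks are needed.
4 works (last occupied week: week 4): for example QA in week 3; Scope in week 1; Plan in week 4; Design in week 2.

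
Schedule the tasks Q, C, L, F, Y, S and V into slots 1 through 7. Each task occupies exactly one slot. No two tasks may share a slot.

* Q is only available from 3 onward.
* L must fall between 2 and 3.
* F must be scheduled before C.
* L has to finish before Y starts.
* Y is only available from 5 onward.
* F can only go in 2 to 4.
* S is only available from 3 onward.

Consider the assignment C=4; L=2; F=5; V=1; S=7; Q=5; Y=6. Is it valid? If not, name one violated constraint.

Q is only available from 3 onward — holds.
No two tasks may share a slot — violated.
L must fall between 2 and 3 — holds.
L has to finish before Y starts — holds.
S is only available from 3 onward — holds.
F must be scheduled before C — violated.
F can only go in 2 to 4 — violated.
Y is only available from 5 onward — holds.

No. No two tasks may share a slot is not satisfied.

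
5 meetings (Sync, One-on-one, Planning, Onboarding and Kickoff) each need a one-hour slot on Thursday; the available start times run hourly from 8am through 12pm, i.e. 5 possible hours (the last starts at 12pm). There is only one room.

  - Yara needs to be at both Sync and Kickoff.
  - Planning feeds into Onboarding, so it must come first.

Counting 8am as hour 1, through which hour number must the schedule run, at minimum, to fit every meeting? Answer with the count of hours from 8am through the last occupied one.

The precedence chain requires at least 2 distinct hours.
With at most 1 per hour and 5 meetings, at least 5 hours are needed.
5 works (last occupied hour: 12pm): for example Kickoff -> 12pm, Sync -> 10am, One-on-one -> 11am, Planning -> 8am, Onboarding -> 9am.

5 hours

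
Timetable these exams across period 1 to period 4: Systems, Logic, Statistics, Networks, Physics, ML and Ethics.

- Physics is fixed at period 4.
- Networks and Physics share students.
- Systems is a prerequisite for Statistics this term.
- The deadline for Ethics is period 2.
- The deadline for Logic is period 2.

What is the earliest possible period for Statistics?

period 2

Precedence pushes Statistics to at least period 2.
Statistics at period 2 is achievable: Logic=period 1; Systems=period 1; ML=period 1; Physics=period 4; Ethics=period 1; Statistics=period 2; Networks=period 1.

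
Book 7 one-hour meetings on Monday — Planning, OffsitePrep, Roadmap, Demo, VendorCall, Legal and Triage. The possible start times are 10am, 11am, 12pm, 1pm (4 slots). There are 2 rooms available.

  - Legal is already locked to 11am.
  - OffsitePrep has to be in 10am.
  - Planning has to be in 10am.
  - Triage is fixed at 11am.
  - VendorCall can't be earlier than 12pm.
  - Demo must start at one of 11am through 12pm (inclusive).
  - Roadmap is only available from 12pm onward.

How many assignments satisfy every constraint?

Enumerating: Roadmap -> 12pm, Demo -> 12pm, Triage -> 11am, OffsitePrep -> 10am, Legal -> 11am, VendorCall -> 1pm, Planning -> 10am | Roadmap in 1pm, Triage in 11am, Planning in 10am, VendorCall in 12pm, Demo in 12pm, OffsitePrep in 10am, Legal in 11am | Roadmap -> 1pm, Triage -> 11am, Demo -> 12pm, Legal -> 11am, VendorCall -> 1pm, OffsitePrep -> 10am, Planning -> 10am.

3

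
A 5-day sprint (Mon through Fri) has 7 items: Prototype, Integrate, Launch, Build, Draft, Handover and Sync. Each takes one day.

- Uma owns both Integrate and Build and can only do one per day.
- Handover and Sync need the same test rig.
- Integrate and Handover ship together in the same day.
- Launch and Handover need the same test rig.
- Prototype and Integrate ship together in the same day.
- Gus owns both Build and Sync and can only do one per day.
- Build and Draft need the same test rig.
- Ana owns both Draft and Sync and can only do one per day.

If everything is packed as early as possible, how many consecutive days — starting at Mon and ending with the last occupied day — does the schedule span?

Check 2 days directly (anything shorter is at least as hard).
Could 2 days be enough, i.e. nothing placed later than Tue? No: Prototype, Build and Sync must all be in different days (Prototype/Build can't share; Prototype/Sync can't share; Build/Sync can't share), but only 2 days are available: 3 work items can't fit in 2 distinct days.
So 2 days is not enough.
3 works (last occupied day: Wed): for example Sync in Wed, Prototype in Mon, Handover in Mon, Draft in Mon, Build in Tue, Integrate in Mon, Launch in Tue.

3 days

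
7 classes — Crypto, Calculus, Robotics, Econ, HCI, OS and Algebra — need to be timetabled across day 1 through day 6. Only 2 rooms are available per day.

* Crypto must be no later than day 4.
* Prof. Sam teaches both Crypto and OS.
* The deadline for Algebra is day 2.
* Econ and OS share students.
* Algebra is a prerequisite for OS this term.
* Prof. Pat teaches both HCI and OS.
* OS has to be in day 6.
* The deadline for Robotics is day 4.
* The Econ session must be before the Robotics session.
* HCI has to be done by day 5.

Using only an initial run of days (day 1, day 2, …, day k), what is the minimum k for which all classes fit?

6

The precedence chain requires at least 2 distinct days.
With at most 2 per day and 7 classes, at least 4 days are needed.
OS can't be placed before day 6, so the schedule must run through at least day 6.
6 works (last occupied day: day 6): for example Algebra=day 1, Robotics=day 2, OS=day 6, HCI=day 3, Crypto=day 2, Econ=day 1, Calculus=day 3.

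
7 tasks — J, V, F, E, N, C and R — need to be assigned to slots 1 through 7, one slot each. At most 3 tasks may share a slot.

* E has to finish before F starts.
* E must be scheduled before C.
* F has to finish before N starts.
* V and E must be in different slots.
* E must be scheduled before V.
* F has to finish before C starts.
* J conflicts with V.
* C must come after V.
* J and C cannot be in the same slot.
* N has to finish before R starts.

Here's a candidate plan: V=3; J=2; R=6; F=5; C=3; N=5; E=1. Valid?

No. F has to finish before C starts is not satisfied.

At most 3 tasks may share a slot — holds.
F has to finish before N starts — violated.
E has to finish before F starts — holds.
E must be scheduled before C — holds.
E must be scheduled before V — holds.
C must come after V — violated.
N has to finish before R starts — holds.
J and C cannot be in the same slot — holds.
V and E must be in different slots — holds.
J conflicts with V — holds.
F has to finish before C starts — violated.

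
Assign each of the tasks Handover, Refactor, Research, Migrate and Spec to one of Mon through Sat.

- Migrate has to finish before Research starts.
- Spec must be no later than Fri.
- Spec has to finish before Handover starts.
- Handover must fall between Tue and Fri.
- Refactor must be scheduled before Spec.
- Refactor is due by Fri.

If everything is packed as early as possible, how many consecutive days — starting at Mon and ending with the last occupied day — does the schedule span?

The precedence chain requires at least 3 distinct days.
3 works (last occupied day: Wed): for example Spec=Tue, Migrate=Mon, Research=Tue, Handover=Wed, Refactor=Mon.

3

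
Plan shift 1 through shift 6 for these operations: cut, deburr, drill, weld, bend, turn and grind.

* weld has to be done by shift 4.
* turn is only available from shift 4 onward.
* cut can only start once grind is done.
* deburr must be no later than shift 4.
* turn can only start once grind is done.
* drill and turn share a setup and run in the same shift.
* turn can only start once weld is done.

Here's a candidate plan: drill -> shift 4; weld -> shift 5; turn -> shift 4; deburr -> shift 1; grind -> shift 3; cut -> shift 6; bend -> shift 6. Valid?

No — it violates: weld has to be done by shift 4

cut can only start once grind is done — holds.
turn is only available from shift 4 onward — holds.
turn can only start once weld is done — violated.
drill and turn share a setup and run in the same shift — holds.
turn can only start once grind is done — holds.
deburr must be no later than shift 4 — holds.
weld has to be done by shift 4 — violated.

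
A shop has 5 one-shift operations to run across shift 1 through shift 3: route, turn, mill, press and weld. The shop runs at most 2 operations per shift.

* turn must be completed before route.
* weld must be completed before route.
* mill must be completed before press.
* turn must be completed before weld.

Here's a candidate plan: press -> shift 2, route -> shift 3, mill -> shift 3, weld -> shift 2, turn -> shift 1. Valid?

No. mill must be completed before press is not satisfied.

The shop runs at most 2 operations per shift — holds.
turn must be completed before route — holds.
weld must be completed before route — holds.
mill must be completed before press — violated.
turn must be completed before weld — holds.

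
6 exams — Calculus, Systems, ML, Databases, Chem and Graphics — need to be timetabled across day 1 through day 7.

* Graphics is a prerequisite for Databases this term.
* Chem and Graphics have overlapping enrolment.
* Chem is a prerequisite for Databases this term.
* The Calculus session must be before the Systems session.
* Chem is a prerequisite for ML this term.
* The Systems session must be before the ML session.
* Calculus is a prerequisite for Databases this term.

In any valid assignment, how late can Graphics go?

Downstream work caps Graphics at day 6.
Graphics at day 6 is achievable: Calculus in day 1, Databases in day 7, Systems in day 2, Chem in day 1, Graphics in day 6, ML in day 3.

day 6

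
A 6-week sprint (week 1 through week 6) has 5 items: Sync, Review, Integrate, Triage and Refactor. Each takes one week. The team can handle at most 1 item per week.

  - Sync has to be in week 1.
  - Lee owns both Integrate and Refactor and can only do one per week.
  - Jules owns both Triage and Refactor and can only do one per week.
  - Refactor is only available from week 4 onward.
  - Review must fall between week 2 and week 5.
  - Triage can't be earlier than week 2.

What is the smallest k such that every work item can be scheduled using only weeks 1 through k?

5

With at most 1 per week and 5 work items, at least 5 weeks are needed.
Refactor can't be placed before week 4, so the schedule must run through at least week 4.
5 works (last occupied week: week 5): for example Triage in week 3; Integrate in week 5; Review in week 2; Sync in week 1; Refactor in week 4.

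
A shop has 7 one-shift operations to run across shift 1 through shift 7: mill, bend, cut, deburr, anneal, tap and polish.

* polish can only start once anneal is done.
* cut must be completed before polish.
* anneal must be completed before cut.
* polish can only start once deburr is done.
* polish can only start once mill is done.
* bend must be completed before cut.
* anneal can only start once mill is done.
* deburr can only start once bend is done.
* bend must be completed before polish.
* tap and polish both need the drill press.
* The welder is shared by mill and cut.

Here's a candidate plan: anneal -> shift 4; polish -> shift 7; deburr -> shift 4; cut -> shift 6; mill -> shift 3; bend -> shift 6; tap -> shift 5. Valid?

cut must be completed before polish — holds.
polish can only start once deburr is done — holds.
polish can only start once mill is done — holds.
The welder is shared by mill and cut — holds.
polish can only start once anneal is done — holds.
deburr can only start once bend is done — violated.
tap and polish both need the drill press — holds.
anneal must be completed before cut — holds.
bend must be completed before cut — violated.
anneal can only start once mill is done — holds.
bend must be completed before polish — holds.

Invalid. deburr can only start once bend is done.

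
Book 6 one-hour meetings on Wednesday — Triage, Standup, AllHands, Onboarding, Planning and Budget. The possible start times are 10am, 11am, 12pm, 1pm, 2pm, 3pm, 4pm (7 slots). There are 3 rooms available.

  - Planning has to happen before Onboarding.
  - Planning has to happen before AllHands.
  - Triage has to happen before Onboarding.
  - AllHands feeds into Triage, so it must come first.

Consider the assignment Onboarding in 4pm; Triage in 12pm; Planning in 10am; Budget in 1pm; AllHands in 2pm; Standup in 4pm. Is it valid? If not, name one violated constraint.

No — it violates: AllHands feeds into Triage, so it must come first

There are 3 rooms available — holds.
Triage has to happen before Onboarding — holds.
AllHands feeds into Triage, so it must come first — violated.
Planning has to happen before AllHands — holds.
Planning has to happen before Onboarding — holds.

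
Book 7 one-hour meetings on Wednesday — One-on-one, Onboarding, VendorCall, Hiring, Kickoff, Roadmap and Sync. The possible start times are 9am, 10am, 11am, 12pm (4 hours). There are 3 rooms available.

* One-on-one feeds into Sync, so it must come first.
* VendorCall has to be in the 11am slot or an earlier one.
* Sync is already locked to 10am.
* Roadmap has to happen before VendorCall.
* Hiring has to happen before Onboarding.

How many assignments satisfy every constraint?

60

Splitting on Onboarding: it can be 10am (8), 11am (20), 12pm (32). Listing each branch's schedules as (One-on-one, VendorCall, Hiring, Kickoff, Roadmap, Sync):
Onboarding=10am: (9am,10am,9am,11am,9am,10am) (9am,10am,9am,12pm,9am,10am) (9am,11am,9am,9am,10am,10am) (9am,11am,9am,10am,9am,10am) (9am,11am,9am,11am,9am,10am) (9am,11am,9am,11am,10am,10am) (9am,11am,9am,12pm,9am,10am) (9am,11am,9am,12pm,10am,10am) — 8.
Onboarding=11am: (9am,10am,9am,10am,9am,10am) (9am,10am,9am,11am,9am,10am) (9am,10am,9am,12pm,9am,10am) (9am,10am,10am,9am,9am,10am) (9am,10am,10am,11am,9am,10am) (9am,10am,10am,12pm,9am,10am) (9am,11am,9am,9am,10am,10am) (9am,11am,9am,10am,9am,10am) (9am,11am,9am,10am,10am,10am) (9am,11am,9am,11am,9am,10am) (9am,11am,9am,11am,10am,10am) (9am,11am,9am,12pm,9am,10am) (9am,11am,9am,12pm,10am,10am) (9am,11am,10am,9am,9am,10am) (9am,11am,10am,9am,10am,10am) (9am,11am,10am,10am,9am,10am) (9am,11am,10am,11am,9am,10am) (9am,11am,10am,11am,10am,10am) (9am,11am,10am,12pm,9am,10am) (9am,11am,10am,12pm,10am,10am) — 20.
Onboarding=12pm: (9am,10am,9am,10am,9am,10am) (9am,10am,9am,11am,9am,10am) (9am,10am,9am,12pm,9am,10am) (9am,10am,10am,9am,9am,10am) (9am,10am,10am,11am,9am,10am) (9am,10am,10am,12pm,9am,10am) (9am,10am,11am,9am,9am,10am) (9am,10am,11am,10am,9am,10am) (9am,10am,11am,11am,9am,10am) (9am,10am,11am,12pm,9am,10am) (9am,11am,9am,9am,10am,10am) (9am,11am,9am,10am,9am,10am) (9am,11am,9am,10am,10am,10am) (9am,11am,9am,11am,9am,10am) (9am,11am,9am,11am,10am,10am) (9am,11am,9am,12pm,9am,10am) (9am,11am,9am,12pm,10am,10am) (9am,11am,10am,9am,9am,10am) (9am,11am,10am,9am,10am,10am) (9am,11am,10am,10am,9am,10am) (9am,11am,10am,11am,9am,10am) (9am,11am,10am,11am,10am,10am) (9am,11am,10am,12pm,9am,10am) (9am,11am,10am,12pm,10am,10am) (9am,11am,11am,9am,9am,10am) (9am,11am,11am,9am,10am,10am) (9am,11am,11am,10am,9am,10am) (9am,11am,11am,10am,10am,10am) (9am,11am,11am,11am,9am,10am) (9am,11am,11am,11am,10am,10am) (9am,11am,11am,12pm,9am,10am) (9am,11am,11am,12pm,10am,10am) — 32.
Summing: 8 + 20 + 32 = 60.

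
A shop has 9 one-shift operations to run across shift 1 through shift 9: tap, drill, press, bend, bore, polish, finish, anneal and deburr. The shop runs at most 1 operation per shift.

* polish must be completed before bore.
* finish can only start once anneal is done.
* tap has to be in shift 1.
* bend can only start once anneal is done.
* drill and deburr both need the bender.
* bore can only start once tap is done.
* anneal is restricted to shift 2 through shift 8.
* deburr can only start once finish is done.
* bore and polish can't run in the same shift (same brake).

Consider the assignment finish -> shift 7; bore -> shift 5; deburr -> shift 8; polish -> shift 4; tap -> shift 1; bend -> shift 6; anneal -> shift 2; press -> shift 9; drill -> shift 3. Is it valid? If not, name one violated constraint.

Yes

bore and polish can't run in the same shift (same brake) — holds.
finish can only start once anneal is done — holds.
tap has to be in shift 1 — holds.
deburr can only start once finish is done — holds.
bore can only start once tap is done — holds.
bend can only start once anneal is done — holds.
drill and deburr both need the bender — holds.
The shop runs at most 1 operation per shift — holds.
anneal is restricted to shift 2 through shift 8 — holds.
polish must be completed before bore — holds.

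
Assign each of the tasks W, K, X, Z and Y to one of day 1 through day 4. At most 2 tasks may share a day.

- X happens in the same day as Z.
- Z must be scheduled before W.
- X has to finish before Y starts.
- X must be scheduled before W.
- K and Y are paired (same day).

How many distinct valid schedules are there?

Splitting on W: it can be day 2 (2), day 3 (3), day 4 (3). Listing each branch's schedules as (K, X, Z, Y) by day number:
W=day 2: (3,1,1,3) (4,1,1,4) — 2.
W=day 3: (2,1,1,2) (4,1,1,4) (4,2,2,4) — 3.
W=day 4: (2,1,1,2) (3,1,1,3) (3,2,2,3) — 3.
Summing: 2 + 3 + 3 = 8.

8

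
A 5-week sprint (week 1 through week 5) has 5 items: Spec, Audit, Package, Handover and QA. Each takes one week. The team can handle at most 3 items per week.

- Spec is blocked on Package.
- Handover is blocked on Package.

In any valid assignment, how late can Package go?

week 4

Downstream work caps Package at week 4.
Package at week 4 is achievable: Package=week 4, Spec=week 5, QA=week 1, Handover=week 5, Audit=week 1.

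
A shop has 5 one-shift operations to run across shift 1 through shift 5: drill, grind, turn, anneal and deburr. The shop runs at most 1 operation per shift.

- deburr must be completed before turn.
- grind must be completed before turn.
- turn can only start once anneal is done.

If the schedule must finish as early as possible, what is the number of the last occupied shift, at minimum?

shift 5

The precedence chain requires at least 2 distinct shifts.
With at most 1 per shift and 5 operations, at least 5 shifts are needed.
5 works (last occupied shift: shift 5): for example turn=shift 4, drill=shift 5, grind=shift 1, deburr=shift 3, anneal=shift 2.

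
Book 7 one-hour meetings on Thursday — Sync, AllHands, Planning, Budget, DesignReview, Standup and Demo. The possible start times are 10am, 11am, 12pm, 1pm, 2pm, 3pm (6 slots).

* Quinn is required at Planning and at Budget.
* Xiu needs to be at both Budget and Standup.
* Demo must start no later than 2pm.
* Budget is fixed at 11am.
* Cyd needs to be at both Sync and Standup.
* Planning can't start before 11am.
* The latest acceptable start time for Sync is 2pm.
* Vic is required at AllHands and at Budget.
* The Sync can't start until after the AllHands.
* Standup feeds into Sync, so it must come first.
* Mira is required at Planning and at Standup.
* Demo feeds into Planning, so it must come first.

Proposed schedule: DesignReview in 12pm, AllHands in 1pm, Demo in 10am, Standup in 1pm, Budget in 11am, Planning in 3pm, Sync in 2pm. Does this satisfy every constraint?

Yes, all constraints hold

Mira is required at Planning and at Standup — holds.
The latest acceptable start time for Sync is 2pm — holds.
Planning can't start before 11am — holds.
Standup feeds into Sync, so it must come first — holds.
Quinn is required at Planning and at Budget — holds.
Xiu needs to be at both Budget and Standup — holds.
Vic is required at AllHands and at Budget — holds.
Cyd needs to be at both Sync and Standup — holds.
The Sync can't start until after the AllHands — holds.
Demo must start no later than 2pm — holds.
Budget is fixed at 11am — holds.
Demo feeds into Planning, so it must come first — holds.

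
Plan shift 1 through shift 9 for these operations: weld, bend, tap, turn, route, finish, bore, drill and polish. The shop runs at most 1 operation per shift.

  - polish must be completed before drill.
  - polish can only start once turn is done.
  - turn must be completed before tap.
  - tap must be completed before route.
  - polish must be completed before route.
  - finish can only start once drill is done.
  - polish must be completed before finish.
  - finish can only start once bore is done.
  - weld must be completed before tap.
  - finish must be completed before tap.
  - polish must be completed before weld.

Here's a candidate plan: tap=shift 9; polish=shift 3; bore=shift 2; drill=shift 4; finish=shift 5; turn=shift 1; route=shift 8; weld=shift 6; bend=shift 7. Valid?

polish can only start once turn is done — holds.
The shop runs at most 1 operation per shift — holds.
weld must be completed before tap — holds.
polish must be completed before weld — holds.
finish can only start once drill is done — holds.
finish can only start once bore is done — holds.
turn must be completed before tap — holds.
finish must be completed before tap — holds.
polish must be completed before drill — holds.
tap must be completed before route — violated.
polish must be completed before route — holds.
polish must be completed before finish — holds.

No. tap must be completed before route is not satisfied.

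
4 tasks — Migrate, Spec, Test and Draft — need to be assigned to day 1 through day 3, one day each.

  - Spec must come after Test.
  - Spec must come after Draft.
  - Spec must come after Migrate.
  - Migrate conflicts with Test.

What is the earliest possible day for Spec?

day 3

Precedence pushes Spec to at least day 2.
Spec at day 3 is achievable: Test in day 2, Migrate in day 1, Spec in day 3, Draft in day 1.
Nothing earlier works — the conflict constraints rule out every day before day 3.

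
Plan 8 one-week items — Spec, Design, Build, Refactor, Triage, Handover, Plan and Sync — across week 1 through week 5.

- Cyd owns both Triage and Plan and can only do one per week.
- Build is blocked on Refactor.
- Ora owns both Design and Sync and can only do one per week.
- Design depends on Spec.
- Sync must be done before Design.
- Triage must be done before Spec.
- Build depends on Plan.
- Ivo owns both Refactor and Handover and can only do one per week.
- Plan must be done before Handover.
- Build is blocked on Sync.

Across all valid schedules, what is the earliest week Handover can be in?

Precedence pushes Handover to at least week 2.
Handover at week 2 is achievable: Spec -> week 3, Plan -> week 1, Refactor -> week 1, Handover -> week 2, Build -> week 2, Design -> week 4, Triage -> week 2, Sync -> week 1.

week 2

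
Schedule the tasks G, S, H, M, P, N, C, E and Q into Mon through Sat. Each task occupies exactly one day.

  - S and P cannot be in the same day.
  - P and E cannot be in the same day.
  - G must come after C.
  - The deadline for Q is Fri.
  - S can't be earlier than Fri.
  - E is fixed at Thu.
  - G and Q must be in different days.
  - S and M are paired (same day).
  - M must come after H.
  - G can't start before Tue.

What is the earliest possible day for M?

Fri

M must be in the same day as S, which can't be before Fri, so M is at least Fri.
M at Fri is achievable: G=Tue, H=Mon, C=Mon, E=Thu, Q=Mon, S=Fri, P=Mon, M=Fri, N=Mon.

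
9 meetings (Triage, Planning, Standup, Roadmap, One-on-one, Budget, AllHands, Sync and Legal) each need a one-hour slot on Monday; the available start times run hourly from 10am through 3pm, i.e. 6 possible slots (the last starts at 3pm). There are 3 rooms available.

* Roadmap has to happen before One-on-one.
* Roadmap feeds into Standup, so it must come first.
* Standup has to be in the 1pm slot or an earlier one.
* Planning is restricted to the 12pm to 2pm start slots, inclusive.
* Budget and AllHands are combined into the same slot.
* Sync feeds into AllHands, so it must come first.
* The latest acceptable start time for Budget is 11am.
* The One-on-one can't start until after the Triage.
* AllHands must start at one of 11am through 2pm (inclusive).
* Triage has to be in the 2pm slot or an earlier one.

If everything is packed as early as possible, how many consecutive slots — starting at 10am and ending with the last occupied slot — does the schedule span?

The precedence chain requires at least 2 distinct slots.
With at most 3 per slot and 9 meetings, at least 3 slots are needed.
Planning can't be placed before 12pm — that is slot 3 counting from 10am — so the schedule must run through at least 3 slots.
3 works (last occupied slot: 12pm): for example Triage=10am; Planning=12pm; AllHands=11am; Budget=11am; Roadmap=10am; Standup=12pm; Sync=10am; Legal=12pm; One-on-one=11am.

3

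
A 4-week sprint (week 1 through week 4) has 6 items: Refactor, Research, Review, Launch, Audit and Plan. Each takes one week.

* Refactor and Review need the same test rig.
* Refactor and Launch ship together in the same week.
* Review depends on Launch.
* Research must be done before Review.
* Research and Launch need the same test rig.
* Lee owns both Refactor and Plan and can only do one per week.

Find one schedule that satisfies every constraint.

Review in week 3; Refactor in week 2; Launch in week 2; Audit in week 1; Research in week 1; Plan in week 1

Checking: Launch(week 2) before Review(week 3); Research(week 1) before Review(week 3); Research(week 1) != Launch(week 2); Refactor(week 2) != Plan(week 1); Refactor(week 2) != Review(week 3); Refactor = Launch = week 2.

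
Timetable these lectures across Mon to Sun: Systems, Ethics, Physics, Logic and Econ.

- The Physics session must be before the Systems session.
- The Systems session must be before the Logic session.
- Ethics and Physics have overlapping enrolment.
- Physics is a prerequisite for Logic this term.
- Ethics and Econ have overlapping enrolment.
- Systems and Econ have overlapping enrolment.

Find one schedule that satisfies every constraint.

Ethics in Tue, Logic in Wed, Systems in Tue, Physics in Mon, Econ in Mon

Checking: Systems(Tue) before Logic(Wed); Physics(Mon) before Systems(Tue); Physics(Mon) before Logic(Wed); Ethics(Tue) != Econ(Mon); Ethics(Tue) != Physics(Mon); Systems(Tue) != Econ(Mon).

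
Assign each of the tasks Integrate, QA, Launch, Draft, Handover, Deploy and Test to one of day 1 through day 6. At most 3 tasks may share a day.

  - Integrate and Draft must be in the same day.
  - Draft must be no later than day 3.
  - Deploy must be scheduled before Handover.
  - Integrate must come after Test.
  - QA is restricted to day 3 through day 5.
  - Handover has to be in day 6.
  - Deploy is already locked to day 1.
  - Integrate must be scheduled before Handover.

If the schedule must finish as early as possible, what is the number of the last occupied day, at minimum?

The precedence chain requires at least 3 distinct days.
With at most 3 per day and 7 tasks, at least 3 days are needed.
Handover can't be placed before day 6, so the schedule must run through at least day 6.
6 works (last occupied day: day 6): for example Handover -> day 6, Test -> day 1, Deploy -> day 1, QA -> day 3, Integrate -> day 2, Launch -> day 1, Draft -> day 2.

day 6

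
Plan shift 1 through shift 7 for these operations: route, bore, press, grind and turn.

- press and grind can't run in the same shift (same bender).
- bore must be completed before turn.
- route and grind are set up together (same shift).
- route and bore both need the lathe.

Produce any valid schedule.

grind -> shift 2, press -> shift 1, route -> shift 2, bore -> shift 1, turn -> shift 2

Checking: bore(shift 1) before turn(shift 2); route(shift 2) != bore(shift 1); press(shift 1) != grind(shift 2); route = grind = shift 2.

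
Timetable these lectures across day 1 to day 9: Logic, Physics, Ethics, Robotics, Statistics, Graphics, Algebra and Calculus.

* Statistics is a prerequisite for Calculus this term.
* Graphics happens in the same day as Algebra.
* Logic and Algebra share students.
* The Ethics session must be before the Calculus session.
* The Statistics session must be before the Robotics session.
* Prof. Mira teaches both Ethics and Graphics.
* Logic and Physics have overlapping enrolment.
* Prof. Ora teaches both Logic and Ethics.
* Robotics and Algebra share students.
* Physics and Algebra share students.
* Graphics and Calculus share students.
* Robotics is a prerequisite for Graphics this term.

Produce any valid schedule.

Robotics=day 2; Logic=day 2; Calculus=day 2; Physics=day 1; Graphics=day 3; Algebra=day 3; Statistics=day 1; Ethics=day 1

Checking: Robotics(day 2) before Graphics(day 3); Statistics(day 1) before Robotics(day 2); Ethics(day 1) before Calculus(day 2); Statistics(day 1) before Calculus(day 2); Graphics(day 3) != Calculus(day 2); Ethics(day 1) != Graphics(day 3); Logic(day 2) != Ethics(day 1); Logic(day 2) != Physics(day 1); Logic(day 2) != Algebra(day 3); Robotics(day 2) != Algebra(day 3); Physics(day 1) != Algebra(day 3); Graphics = Algebra = day 3.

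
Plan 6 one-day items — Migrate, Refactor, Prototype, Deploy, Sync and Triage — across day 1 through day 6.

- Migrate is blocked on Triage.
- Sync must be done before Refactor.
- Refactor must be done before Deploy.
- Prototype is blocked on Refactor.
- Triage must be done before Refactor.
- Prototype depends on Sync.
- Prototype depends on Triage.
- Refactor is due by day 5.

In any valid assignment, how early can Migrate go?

day 2

Precedence pushes Migrate to at least day 2.
Migrate at day 2 is achievable: Migrate in day 2; Deploy in day 3; Prototype in day 3; Triage in day 1; Sync in day 1; Refactor in day 2.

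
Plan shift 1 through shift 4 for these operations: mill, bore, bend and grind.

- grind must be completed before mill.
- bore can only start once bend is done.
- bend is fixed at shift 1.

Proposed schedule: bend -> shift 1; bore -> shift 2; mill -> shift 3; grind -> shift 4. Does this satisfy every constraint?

No — it violates: grind must be completed before mill

bore can only start once bend is done — holds.
bend is fixed at shift 1 — holds.
grind must be completed before mill — violated.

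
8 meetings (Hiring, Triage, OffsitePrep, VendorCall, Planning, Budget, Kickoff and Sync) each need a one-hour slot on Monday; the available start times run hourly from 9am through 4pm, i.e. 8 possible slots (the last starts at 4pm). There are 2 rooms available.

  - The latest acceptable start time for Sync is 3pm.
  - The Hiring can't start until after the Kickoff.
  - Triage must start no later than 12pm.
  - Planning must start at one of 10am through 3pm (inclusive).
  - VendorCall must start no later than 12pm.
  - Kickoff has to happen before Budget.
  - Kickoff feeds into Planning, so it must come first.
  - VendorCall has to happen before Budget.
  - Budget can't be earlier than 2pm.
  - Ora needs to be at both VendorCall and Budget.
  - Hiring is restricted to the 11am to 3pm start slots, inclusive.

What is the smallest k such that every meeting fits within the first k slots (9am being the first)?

The precedence chain requires at least 2 distinct slots.
With at most 2 per slot and 8 meetings, at least 4 slots are needed.
Budget can't be placed before 2pm — that is slot 6 counting from 9am — so the schedule must run through at least 6 slots.
6 works (last occupied slot: 2pm): for example VendorCall in 9am, Budget in 2pm, Triage in 9am, OffsitePrep in 10am, Kickoff in 10am, Sync in 12pm, Planning in 11am, Hiring in 11am.

6 slots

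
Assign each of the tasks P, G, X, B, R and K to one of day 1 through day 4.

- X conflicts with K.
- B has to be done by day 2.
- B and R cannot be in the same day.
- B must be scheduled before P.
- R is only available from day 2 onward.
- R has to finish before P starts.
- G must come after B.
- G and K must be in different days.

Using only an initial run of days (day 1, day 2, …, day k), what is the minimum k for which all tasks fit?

3

The precedence chain requires at least 2 distinct days.
Propagating the time windows through the other constraints, P can't land before day 3, so the schedule must run through at least day 3.
3 works (last occupied day: day 3): for example G=day 2; K=day 3; X=day 1; P=day 3; B=day 1; R=day 2.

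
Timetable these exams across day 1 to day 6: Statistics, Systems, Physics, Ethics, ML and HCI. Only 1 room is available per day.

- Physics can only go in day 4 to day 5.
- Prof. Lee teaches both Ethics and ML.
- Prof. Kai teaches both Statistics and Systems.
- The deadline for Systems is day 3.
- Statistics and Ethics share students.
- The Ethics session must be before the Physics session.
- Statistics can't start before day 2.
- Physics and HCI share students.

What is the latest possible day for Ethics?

day 4

Downstream work caps Ethics at day 4.
Ethics at day 4 is achievable: Statistics -> day 2; ML -> day 3; Systems -> day 1; Physics -> day 5; Ethics -> day 4; HCI -> day 6.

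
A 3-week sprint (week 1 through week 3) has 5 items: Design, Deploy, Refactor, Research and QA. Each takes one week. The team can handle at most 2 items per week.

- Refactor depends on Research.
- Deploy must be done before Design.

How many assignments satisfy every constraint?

15

Splitting on Design: it can be week 2 (5), week 3 (10). Listing each branch's schedules as (Deploy, Refactor, Research, QA) by week number:
Design=week 2: (1,2,1,3) (1,3,1,2) (1,3,1,3) (1,3,2,1) (1,3,2,3) — 5.
Design=week 3: (1,2,1,2) (1,2,1,3) (1,3,1,2) (1,3,2,1) (1,3,2,2) (2,2,1,1) (2,2,1,3) (2,3,1,1) (2,3,1,2) (2,3,2,1) — 10.
Summing: 5 + 10 = 15.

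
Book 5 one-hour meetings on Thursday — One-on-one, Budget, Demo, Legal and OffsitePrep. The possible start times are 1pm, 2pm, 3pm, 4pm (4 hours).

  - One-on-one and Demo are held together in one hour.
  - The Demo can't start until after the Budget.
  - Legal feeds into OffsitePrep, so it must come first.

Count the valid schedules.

36

Splitting on One-on-one: it can be 2pm (6), 3pm (12), 4pm (18). Listing each branch's schedules as (Budget, Demo, Legal, OffsitePrep):
One-on-one=2pm: (1pm,2pm,1pm,2pm) (1pm,2pm,1pm,3pm) (1pm,2pm,1pm,4pm) (1pm,2pm,2pm,3pm) (1pm,2pm,2pm,4pm) (1pm,2pm,3pm,4pm) — 6.
One-on-one=3pm: (1pm,3pm,1pm,2pm) (1pm,3pm,1pm,3pm) (1pm,3pm,1pm,4pm) (1pm,3pm,2pm,3pm) (1pm,3pm,2pm,4pm) (1pm,3pm,3pm,4pm) (2pm,3pm,1pm,2pm) (2pm,3pm,1pm,3pm) (2pm,3pm,1pm,4pm) (2pm,3pm,2pm,3pm) (2pm,3pm,2pm,4pm) (2pm,3pm,3pm,4pm) — 12.
One-on-one=4pm: (1pm,4pm,1pm,2pm) (1pm,4pm,1pm,3pm) (1pm,4pm,1pm,4pm) (1pm,4pm,2pm,3pm) (1pm,4pm,2pm,4pm) (1pm,4pm,3pm,4pm) (2pm,4pm,1pm,2pm) (2pm,4pm,1pm,3pm) (2pm,4pm,1pm,4pm) (2pm,4pm,2pm,3pm) (2pm,4pm,2pm,4pm) (2pm,4pm,3pm,4pm) (3pm,4pm,1pm,2pm) (3pm,4pm,1pm,3pm) (3pm,4pm,1pm,4pm) (3pm,4pm,2pm,3pm) (3pm,4pm,2pm,4pm) (3pm,4pm,3pm,4pm) — 18.
Summing: 6 + 12 + 18 = 36.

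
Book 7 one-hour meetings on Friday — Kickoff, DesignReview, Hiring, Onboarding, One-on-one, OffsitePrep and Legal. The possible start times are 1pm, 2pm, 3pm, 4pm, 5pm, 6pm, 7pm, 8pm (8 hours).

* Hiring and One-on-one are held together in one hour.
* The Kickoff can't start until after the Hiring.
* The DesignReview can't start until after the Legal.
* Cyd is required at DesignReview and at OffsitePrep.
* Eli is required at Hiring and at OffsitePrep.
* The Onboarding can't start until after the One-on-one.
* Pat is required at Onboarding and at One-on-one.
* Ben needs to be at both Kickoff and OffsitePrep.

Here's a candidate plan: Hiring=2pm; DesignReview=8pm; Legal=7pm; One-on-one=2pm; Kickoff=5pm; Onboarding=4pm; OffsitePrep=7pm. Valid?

Yes

Pat is required at Onboarding and at One-on-one — holds.
Hiring and One-on-one are held together in one hour — holds.
The Onboarding can't start until after the One-on-one — holds.
Eli is required at Hiring and at OffsitePrep — holds.
Cyd is required at DesignReview and at OffsitePrep — holds.
The DesignReview can't start until after the Legal — holds.
The Kickoff can't start until after the Hiring — holds.
Ben needs to be at both Kickoff and OffsitePrep — holds.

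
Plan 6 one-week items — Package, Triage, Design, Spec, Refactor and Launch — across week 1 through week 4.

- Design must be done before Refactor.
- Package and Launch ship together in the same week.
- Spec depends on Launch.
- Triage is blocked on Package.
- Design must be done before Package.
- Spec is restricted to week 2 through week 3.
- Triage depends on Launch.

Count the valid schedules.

Splitting on Triage: it can be week 3 (3), week 4 (3). Listing each branch's schedules as (Package, Design, Spec, Refactor, Launch) by week number:
Triage=week 3: (2,1,3,2,2) (2,1,3,3,2) (2,1,3,4,2) — 3.
Triage=week 4: (2,1,3,2,2) (2,1,3,3,2) (2,1,3,4,2) — 3.
Summing: 3 + 3 = 6.

6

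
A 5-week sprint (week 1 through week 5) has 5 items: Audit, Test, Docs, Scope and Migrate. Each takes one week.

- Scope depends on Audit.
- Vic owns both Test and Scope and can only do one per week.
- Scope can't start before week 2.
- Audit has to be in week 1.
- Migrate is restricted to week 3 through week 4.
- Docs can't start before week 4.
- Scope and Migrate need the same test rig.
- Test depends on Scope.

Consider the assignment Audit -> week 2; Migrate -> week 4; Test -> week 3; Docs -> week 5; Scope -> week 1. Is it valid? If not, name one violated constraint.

No. Scope depends on Audit is not satisfied.

Docs can't start before week 4 — holds.
Migrate is restricted to week 3 through week 4 — holds.
Scope can't start before week 2 — violated.
Test depends on Scope — holds.
Vic owns both Test and Scope and can only do one per week — holds.
Audit has to be in week 1 — violated.
Scope and Migrate need the same test rig — holds.
Scope depends on Audit — violated.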